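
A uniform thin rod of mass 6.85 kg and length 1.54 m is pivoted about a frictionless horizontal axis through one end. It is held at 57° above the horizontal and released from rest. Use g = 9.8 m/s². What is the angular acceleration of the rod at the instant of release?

α ≈ 5.20 rad/s²

About the pivot, I = (1/3)ML² = (1/3)(6.85)(1.54)² = 5.415 kg·m².
The weight acts at the center, a distance L/2 = 0.7700 m from the pivot; τ = Mg(L/2) cos 57° = 28.15 N·m.
α = τ/I = 28.15/5.415 = 5.199 rad/s².
(Equivalently α = (3g/(2L)) cos 57° = 5.199 rad/s².)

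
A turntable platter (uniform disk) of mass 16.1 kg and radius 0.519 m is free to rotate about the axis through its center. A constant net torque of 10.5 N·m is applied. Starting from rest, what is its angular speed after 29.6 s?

ω ≈ 143 rad/s

I = ½MR² = (1/2)(16.1)(0.519)² = 2.168 kg·m².
α = τ/I = 10.5/2.168 = 4.842 rad/s².
ω = ω₀ + αt = 0 + (4.842)(29.6) = 143.3 rad/s.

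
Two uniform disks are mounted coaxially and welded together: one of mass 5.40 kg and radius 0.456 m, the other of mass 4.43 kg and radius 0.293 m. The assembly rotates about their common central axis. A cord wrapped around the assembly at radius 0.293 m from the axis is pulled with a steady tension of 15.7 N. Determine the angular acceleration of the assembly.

α ≈ 6.12 rad/s²

I = ½M₁R₁² + ½M₂R₂² = ½(5.40)(0.456)² + ½(4.43)(0.293)² = 0.7516 kg·m².
τ = F r = (15.7)(0.293) = 4.600 N·m.
α = τ/I = 4.600/0.7516 = 6.121 rad/s².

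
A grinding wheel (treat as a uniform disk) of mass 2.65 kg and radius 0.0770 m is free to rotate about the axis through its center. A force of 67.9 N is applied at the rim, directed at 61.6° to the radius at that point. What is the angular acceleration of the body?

I = ½MR² = (1/2)(2.65)(0.0770)² = 0.007856 kg·m².
Only the tangential component produces torque: τ = F R sinθ = (67.9)(0.0770) sin 61.6° = 4.599 N·m.
From τ = Iα: α = 4.599/0.007856 = 585.4 rad/s².

α ≈ 585 rad/s²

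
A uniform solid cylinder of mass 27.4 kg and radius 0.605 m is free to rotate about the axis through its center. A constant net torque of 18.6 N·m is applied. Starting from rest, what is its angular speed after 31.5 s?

I = ½MR² = (1/2)(27.4)(0.605)² = 5.015 kg·m².
α = τ/I = 18.6/5.015 = 3.709 rad/s².
ω = ω₀ + αt = 0 + (3.709)(31.5) = 116.8 rad/s.

ω ≈ 117 rad/s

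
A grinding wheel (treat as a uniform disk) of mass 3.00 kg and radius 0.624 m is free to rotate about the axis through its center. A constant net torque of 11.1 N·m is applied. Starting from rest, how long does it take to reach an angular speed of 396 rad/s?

I = ½MR² = (1/2)(3.00)(0.624)² = 0.5841 kg·m².
α = τ/I = 11.1/0.5841 = 19.00 rad/s².
ω = αt ⇒ t = ω/α = 396/19.00 = 20.84 s.

t ≈ 20.8 s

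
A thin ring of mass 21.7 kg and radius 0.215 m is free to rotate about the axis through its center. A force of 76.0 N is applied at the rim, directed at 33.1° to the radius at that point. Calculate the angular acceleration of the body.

α ≈ 8.90 rad/s²

I = MR² = (21.7)(0.215)² = 1.003 kg·m².
Only the tangential component produces torque: τ = F R sinθ = (76.0)(0.215) sin 33.1° = 8.923 N·m.
Newton's second law for rotation, τ = Iα, gives α = τ/I = 8.923/1.003 = 8.896 rad/s².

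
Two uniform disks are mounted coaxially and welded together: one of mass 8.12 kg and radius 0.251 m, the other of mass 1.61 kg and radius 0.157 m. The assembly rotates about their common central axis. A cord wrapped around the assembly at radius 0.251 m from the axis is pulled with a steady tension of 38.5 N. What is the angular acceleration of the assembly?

I = ½M₁R₁² + ½M₂R₂² = ½(8.12)(0.251)² + ½(1.61)(0.157)² = 0.2756 kg·m².
τ = F r = (38.5)(0.251) = 9.664 N·m.
α = τ/I = 9.664/0.2756 = 35.06 rad/s².

α ≈ 35.1 rad/s²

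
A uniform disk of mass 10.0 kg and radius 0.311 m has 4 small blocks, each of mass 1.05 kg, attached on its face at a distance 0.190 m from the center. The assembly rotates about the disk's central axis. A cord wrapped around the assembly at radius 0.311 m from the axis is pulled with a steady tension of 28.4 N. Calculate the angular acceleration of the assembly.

I_disk = ½MR² = ½(10.0)(0.311)² = 0.4836 kg·m².
I_blocks = 4·m·r² = 4(1.05)(0.190)² = 0.1516 kg·m².
Total I = 0.6352 kg·m².
τ = F r = (28.4)(0.311) = 8.832 N·m.
α = τ/I = 8.832/0.6352 = 13.90 rad/s².

α ≈ 13.9 rad/s²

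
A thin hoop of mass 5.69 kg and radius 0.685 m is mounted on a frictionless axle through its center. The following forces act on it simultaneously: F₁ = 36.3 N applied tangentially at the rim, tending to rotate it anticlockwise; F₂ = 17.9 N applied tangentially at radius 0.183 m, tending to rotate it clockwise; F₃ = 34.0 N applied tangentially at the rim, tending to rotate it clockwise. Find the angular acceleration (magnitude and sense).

α ≈ 0.637 rad/s², clockwise

I = MR² = (5.69)(0.685)² = 2.670 kg·m².
Taking anticlockwise as positive: τ₁ = +(36.3)(0.685) = +24.87 N·m; τ₂ = −(17.9)(0.183) = −3.276 N·m; τ₃ = −(34.0)(0.685) = −23.29 N·m.
Net torque τ = -1.700 N·m.
α = τ/I = -1.700/2.670 = -0.6368 rad/s².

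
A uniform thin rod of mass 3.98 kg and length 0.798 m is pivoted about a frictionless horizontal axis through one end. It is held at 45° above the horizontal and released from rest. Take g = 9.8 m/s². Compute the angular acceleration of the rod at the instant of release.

α ≈ 13.0 rad/s²

About the pivot, I = (1/3)ML² = (1/3)(3.98)(0.798)² = 0.8448 kg·m².
The weight acts at the center, a distance L/2 = 0.3990 m from the pivot; τ = Mg(L/2) cos 45° = 11.00 N·m.
α = τ/I = 11.00/0.8448 = 13.03 rad/s².
(Equivalently α = (3g/(2L)) cos 45° = 13.03 rad/s².)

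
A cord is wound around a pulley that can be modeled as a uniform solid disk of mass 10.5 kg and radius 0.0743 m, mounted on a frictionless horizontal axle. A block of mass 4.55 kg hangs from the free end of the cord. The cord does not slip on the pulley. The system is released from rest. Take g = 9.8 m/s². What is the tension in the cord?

T ≈ 23.9 N

I = ½MR² = (1/2)(10.5)(0.0743)² = 0.02898 kg·m².
Block: mg − T = ma. Pulley: TR = Iα. No-slip: a = αR, so T = (I/R²)a = 5.250·a.
Then mg = (m + 5.250)a, so a = (4.55)(9.8)/(4.55 + 5.250) = 4.550 m/s².
T = 5.250·a = 23.89 N.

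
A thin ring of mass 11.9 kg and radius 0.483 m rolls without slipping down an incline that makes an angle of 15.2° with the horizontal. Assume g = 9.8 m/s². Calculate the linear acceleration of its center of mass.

a ≈ 1.28 m/s²

Translation along the incline: Mg sinθ − f = Ma.
Rotation about the center: fR = Iα with I = MR². No-slip gives a = αR, so f = (I/R²)a = M a.
Substituting: Mg sinθ = (1 + 1.000)Ma, so a = g sinθ/(1 + 1.000) = (9.8) sin 15.2° / 2.000 = 1.285 m/s².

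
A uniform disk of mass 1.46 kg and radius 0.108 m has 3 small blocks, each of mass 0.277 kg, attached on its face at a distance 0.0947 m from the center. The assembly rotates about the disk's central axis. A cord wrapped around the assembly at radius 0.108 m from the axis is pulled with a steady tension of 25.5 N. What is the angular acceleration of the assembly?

I_disk = ½MR² = ½(1.46)(0.108)² = 0.008515 kg·m².
I_blocks = 3·m·r² = 3(0.277)(0.0947)² = 0.007452 kg·m².
Total I = 0.01597 kg·m².
τ = F r = (25.5)(0.108) = 2.754 N·m.
α = τ/I = 2.754/0.01597 = 172.5 rad/s².

α ≈ 172 rad/s²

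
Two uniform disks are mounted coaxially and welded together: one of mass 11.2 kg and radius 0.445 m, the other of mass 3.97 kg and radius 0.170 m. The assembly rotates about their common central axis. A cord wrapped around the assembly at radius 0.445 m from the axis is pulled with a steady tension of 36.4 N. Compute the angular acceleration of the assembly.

I = ½M₁R₁² + ½M₂R₂² = ½(11.2)(0.445)² + ½(3.97)(0.170)² = 1.166 kg·m².
τ = F r = (36.4)(0.445) = 16.20 N·m.
α = τ/I = 16.20/1.166 = 13.89 rad/s².

α ≈ 13.9 rad/s²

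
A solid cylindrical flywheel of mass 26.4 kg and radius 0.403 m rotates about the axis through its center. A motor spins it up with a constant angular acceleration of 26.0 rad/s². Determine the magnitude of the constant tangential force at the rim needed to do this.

I = ½MR² = (1/2)(26.4)(0.403)² = 2.144 kg·m².
The required torque is τ = Iα = (2.144)(26.00) = 55.74 N·m.
A tangential force at the rim gives τ = FR, so F = τ/R = 55.74/0.403 = 138.3 N.

F ≈ 138 N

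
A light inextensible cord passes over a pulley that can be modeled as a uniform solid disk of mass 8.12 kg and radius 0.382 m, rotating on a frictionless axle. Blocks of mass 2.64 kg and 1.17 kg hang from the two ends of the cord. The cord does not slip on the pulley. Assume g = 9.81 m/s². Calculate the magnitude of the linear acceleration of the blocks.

I = ½MR² = (1/2)(8.12)(0.382)² = 0.5925 kg·m².
Heavier block: m₁g − T₁ = m₁a. Lighter block: T₂ − m₂g = m₂a.
Pulley: (T₁ − T₂)R = Iα = I(a/R), so T₁ − T₂ = (I/R²)a = (1/2)M_p a = 4.060·a.
Adding the three: (m₁ − m₂)g = (m₁ + m₂ + 4.060)a, so a = (2.64 − 1.17)(9.81)/(2.64 + 1.17 + 4.060) = 1.832 m/s².

a ≈ 1.83 m/s²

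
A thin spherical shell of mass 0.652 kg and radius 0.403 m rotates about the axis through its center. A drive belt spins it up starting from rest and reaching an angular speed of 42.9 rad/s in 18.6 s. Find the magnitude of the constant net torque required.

τ ≈ 0.163 N·m

I = (2/3)MR² = (2/3)(0.652)(0.403)² = 0.07059 kg·m².
α = Δω/Δt = (42.9 − 0)/18.6 = 2.306 rad/s².
τ = Iα = (0.07059)(2.306) = 0.1628 N·m.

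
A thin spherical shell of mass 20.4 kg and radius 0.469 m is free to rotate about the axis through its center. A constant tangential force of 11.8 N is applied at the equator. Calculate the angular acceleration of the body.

α ≈ 1.85 rad/s²

I = (2/3)MR² = (2/3)(20.4)(0.469)² = 2.991 kg·m².
τ = F R = (11.8)(0.469) = 5.534 N·m.
Newton's second law for rotation, τ = Iα, gives α = τ/I = 5.534/2.991 = 1.850 rad/s².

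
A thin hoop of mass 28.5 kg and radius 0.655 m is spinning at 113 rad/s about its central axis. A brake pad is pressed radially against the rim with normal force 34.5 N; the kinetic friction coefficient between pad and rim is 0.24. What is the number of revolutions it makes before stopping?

I = MR² = (28.5)(0.655)² = 12.23 kg·m².
Friction force f = μN = (0.24)(34.5) = 8.280 N at the rim; torque magnitude τ = fR = 5.423 N·m, opposing ω.
|α| = τ/I = 5.423/12.23 = 0.4436 rad/s² (deceleration).
ω² = ω₀² − 2|α|θ with ω = 0 ⇒ θ = ω₀²/(2|α|) = 14390 rad = 2291 rev.

≈ 2290 revolutions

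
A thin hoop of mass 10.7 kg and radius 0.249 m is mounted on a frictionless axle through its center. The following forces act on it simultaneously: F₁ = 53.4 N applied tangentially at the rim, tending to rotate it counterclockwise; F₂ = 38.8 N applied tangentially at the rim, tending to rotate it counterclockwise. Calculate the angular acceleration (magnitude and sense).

α ≈ 34.6 rad/s², counterclockwise

I = MR² = (10.7)(0.249)² = 0.6634 kg·m².
Taking counterclockwise as positive: τ₁ = +(53.4)(0.249) = +13.30 N·m; τ₂ = +(38.8)(0.249) = +9.661 N·m.
Net torque τ = 22.96 N·m.
α = τ/I = 22.96/0.6634 = 34.61 rad/s².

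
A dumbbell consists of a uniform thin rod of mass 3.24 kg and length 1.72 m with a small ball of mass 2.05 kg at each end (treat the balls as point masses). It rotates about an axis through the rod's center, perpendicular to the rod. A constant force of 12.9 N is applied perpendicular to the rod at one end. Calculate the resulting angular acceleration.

I_rod = (1/12)ML² = (1/12)(3.24)(1.72)² = 0.7988 kg·m².
I_balls = 2·m·(L/2)² = 2(2.05)(0.8600)² = 3.032 kg·m².
Total I = 3.831 kg·m².
τ = F·(L/2) = (12.9)(0.860) = 11.09 N·m.
α = τ/I = 11.09/3.831 = 2.896 rad/s².

α ≈ 2.90 rad/s²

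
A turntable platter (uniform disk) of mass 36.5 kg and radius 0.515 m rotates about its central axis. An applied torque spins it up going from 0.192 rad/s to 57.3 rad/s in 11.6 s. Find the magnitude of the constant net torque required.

I = ½MR² = (1/2)(36.5)(0.515)² = 4.840 kg·m².
α = Δω/Δt = (57.3 − 0.192)/11.6 = 4.923 rad/s².
τ = Iα = (4.840)(4.923) = 23.83 N·m.

τ ≈ 23.8 N·m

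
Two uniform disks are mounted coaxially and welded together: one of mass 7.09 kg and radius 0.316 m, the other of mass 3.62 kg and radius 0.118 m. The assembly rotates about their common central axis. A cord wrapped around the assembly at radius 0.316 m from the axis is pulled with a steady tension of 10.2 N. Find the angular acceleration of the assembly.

α ≈ 8.50 rad/s²

I = ½M₁R₁² + ½M₂R₂² = ½(7.09)(0.316)² + ½(3.62)(0.118)² = 0.3792 kg·m².
τ = F r = (10.2)(0.316) = 3.223 N·m.
α = τ/I = 3.223/0.3792 = 8.500 rad/s².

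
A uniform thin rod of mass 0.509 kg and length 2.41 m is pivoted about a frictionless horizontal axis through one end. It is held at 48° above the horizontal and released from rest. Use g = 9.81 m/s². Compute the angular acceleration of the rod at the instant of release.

α ≈ 4.09 rad/s²

About the pivot, I = (1/3)ML² = (1/3)(0.509)(2.41)² = 0.9854 kg·m².
The weight acts at the center, a distance L/2 = 1.205 m from the pivot; τ = Mg(L/2) cos 48° = 4.026 N·m.
α = τ/I = 4.026/0.9854 = 4.086 rad/s².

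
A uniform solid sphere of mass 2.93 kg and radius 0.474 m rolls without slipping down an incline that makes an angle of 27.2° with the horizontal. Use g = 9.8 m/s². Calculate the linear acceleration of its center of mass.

Translation along the incline: Mg sinθ − f = Ma.
Rotation about the center: fR = Iα with I = (2/5)MR². No-slip gives a = αR, so f = (I/R²)a = (2/5)M a.
Substituting: Mg sinθ = (1 + 0.4000)Ma, so a = g sinθ/(1 + 0.4000) = (9.8) sin 27.2° / 1.400 = 3.200 m/s².

a ≈ 3.20 m/s²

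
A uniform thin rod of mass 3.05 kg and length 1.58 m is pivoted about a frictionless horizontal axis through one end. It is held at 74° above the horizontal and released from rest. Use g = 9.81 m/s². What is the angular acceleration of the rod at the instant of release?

α ≈ 2.57 rad/s²

About the pivot, I = (1/3)ML² = (1/3)(3.05)(1.58)² = 2.538 kg·m².
The weight acts at the center, a distance L/2 = 0.7900 m from the pivot; τ = Mg(L/2) cos 74° = 6.515 N·m.
α = τ/I = 6.515/2.538 = 2.567 rad/s².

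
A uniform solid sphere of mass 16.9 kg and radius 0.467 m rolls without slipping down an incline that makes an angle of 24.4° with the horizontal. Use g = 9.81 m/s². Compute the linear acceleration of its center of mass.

a ≈ 2.89 m/s²

Translation along the incline: Mg sinθ − f = Ma.
Rotation about the center: fR = Iα with I = (2/5)MR². No-slip gives a = αR, so f = (I/R²)a = (2/5)M a.
Substituting: Mg sinθ = (1 + 0.4000)Ma, so a = g sinθ/(1 + 0.4000) = (9.81) sin 24.4° / 1.400 = 2.895 m/s².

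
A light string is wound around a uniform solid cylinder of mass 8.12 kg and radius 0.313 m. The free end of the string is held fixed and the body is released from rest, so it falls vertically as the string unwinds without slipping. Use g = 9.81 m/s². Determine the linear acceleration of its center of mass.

a ≈ 6.54 m/s²

Translation: Mg − T = Ma. Rotation about the center: TR = Iα with I = ½MR².
With a = αR: T = (I/R²)a = (1/2)M a, so Mg = (1 + 0.5000)Ma.
a = g/(1 + 0.5000) = 9.81/1.500 = 6.540 m/s².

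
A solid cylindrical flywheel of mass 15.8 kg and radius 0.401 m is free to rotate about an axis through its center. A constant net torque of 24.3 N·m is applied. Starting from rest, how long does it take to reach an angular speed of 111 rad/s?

t ≈ 5.80 s

I = ½MR² = (1/2)(15.8)(0.401)² = 1.270 kg·m².
α = τ/I = 24.3/1.270 = 19.13 rad/s².
ω = αt ⇒ t = ω/α = 111/19.13 = 5.803 s.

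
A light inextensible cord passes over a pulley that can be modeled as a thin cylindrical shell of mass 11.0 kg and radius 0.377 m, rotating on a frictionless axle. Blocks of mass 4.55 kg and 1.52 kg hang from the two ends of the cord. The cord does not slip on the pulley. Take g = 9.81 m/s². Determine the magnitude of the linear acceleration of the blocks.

I = MR² = (11.0)(0.377)² = 1.563 kg·m².
Heavier block: m₁g − T₁ = m₁a. Lighter block: T₂ − m₂g = m₂a.
Pulley: (T₁ − T₂)R = Iα = I(a/R), so T₁ − T₂ = (I/R²)a = 1·M_p a = 11.00·a.
Adding the three: (m₁ − m₂)g = (m₁ + m₂ + 11.00)a, so a = (4.55 − 1.52)(9.81)/(4.55 + 1.52 + 11.00) = 1.741 m/s².

a ≈ 1.74 m/s²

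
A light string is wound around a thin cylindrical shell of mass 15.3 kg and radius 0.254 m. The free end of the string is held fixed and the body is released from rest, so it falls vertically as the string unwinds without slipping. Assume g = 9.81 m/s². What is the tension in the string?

Translation: Mg − T = Ma. Rotation about the center: TR = Iα with I = MR².
With a = αR: T = (I/R²)a = M a, so Mg = (1 + 1.000)Ma.
a = g/(1 + 1.000) = 9.81/2.000 = 4.905 m/s².
T = 1.000·M·a = (1.000)(15.3)(4.905) = 75.05 N.

T ≈ 75.0 N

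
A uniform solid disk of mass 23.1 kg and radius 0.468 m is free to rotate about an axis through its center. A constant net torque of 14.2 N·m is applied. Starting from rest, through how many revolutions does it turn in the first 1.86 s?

≈ 1.55 revolutions

I = ½MR² = (1/2)(23.1)(0.468)² = 2.530 kg·m².
α = τ/I = 14.2/2.530 = 5.613 rad/s².
θ = ½αt² = ½(5.613)(1.86)² = 9.710 rad.
Revolutions = θ/(2π) = 1.545.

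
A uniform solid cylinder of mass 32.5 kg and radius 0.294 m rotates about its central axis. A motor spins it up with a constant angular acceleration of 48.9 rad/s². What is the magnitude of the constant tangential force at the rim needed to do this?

F ≈ 234 N

I = ½MR² = (1/2)(32.5)(0.294)² = 1.405 kg·m².
The required torque is τ = Iα = (1.405)(48.90) = 68.68 N·m.
A tangential force at the rim gives τ = FR, so F = τ/R = 68.68/0.294 = 233.6 N.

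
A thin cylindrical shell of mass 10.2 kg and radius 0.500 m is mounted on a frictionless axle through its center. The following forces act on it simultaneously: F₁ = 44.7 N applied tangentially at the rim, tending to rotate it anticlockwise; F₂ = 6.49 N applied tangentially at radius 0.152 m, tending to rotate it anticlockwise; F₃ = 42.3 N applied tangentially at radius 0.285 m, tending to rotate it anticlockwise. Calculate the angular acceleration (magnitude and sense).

I = MR² = (10.2)(0.500)² = 2.550 kg·m².
Taking anticlockwise as positive: τ₁ = +(44.7)(0.500) = +22.35 N·m; τ₂ = +(6.49)(0.152) = +0.9865 N·m; τ₃ = +(42.3)(0.285) = +12.06 N·m.
Net torque τ = 35.39 N·m.
α = τ/I = 35.39/2.550 = 13.88 rad/s².

α ≈ 13.9 rad/s², anticlockwise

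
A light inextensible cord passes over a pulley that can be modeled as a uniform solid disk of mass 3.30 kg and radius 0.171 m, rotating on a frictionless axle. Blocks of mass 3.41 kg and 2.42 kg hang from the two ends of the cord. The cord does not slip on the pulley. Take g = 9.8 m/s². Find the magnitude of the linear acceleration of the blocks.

a ≈ 1.30 m/s²

I = ½MR² = (1/2)(3.30)(0.171)² = 0.04825 kg·m².
Heavier block: m₁g − T₁ = m₁a. Lighter block: T₂ − m₂g = m₂a.
Pulley: (T₁ − T₂)R = Iα = I(a/R), so T₁ − T₂ = (I/R²)a = (1/2)M_p a = 1.650·a.
Adding the three: (m₁ − m₂)g = (m₁ + m₂ + 1.650)a, so a = (3.41 − 2.42)(9.8)/(3.41 + 2.42 + 1.650) = 1.297 m/s².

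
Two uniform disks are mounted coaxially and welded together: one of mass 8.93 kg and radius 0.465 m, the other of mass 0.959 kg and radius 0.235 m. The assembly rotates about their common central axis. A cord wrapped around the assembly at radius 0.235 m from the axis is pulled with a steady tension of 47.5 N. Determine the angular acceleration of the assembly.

I = ½M₁R₁² + ½M₂R₂² = ½(8.93)(0.465)² + ½(0.959)(0.235)² = 0.9919 kg·m².
τ = F r = (47.5)(0.235) = 11.16 N·m.
α = τ/I = 11.16/0.9919 = 11.25 rad/s².

α ≈ 11.3 rad/s²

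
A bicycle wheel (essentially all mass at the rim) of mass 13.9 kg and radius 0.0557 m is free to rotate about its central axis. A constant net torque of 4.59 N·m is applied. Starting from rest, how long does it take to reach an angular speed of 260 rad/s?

t ≈ 2.44 s

I = MR² = (13.9)(0.0557)² = 0.04312 kg·m².
α = τ/I = 4.59/0.04312 = 106.4 rad/s².
ω = αt ⇒ t = ω/α = 260/106.4 = 2.443 s.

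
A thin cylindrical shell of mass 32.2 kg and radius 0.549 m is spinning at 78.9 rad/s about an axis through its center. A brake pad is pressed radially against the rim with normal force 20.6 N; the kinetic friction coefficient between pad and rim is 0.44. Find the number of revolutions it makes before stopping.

I = MR² = (32.2)(0.549)² = 9.705 kg·m².
Friction force f = μN = (0.44)(20.6) = 9.064 N at the rim; torque magnitude τ = fR = 4.976 N·m, opposing ω.
|α| = τ/I = 4.976/9.705 = 0.5127 rad/s² (deceleration).
ω² = ω₀² − 2|α|θ with ω = 0 ⇒ θ = ω₀²/(2|α|) = 6071 rad = 966.2 rev.

≈ 966 revolutions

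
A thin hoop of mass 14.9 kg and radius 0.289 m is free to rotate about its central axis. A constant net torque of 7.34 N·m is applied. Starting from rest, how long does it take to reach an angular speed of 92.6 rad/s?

t ≈ 15.7 s

I = MR² = (14.9)(0.289)² = 1.244 kg·m².
α = τ/I = 7.34/1.244 = 5.898 rad/s².
ω = αt ⇒ t = ω/α = 92.6/5.898 = 15.70 s.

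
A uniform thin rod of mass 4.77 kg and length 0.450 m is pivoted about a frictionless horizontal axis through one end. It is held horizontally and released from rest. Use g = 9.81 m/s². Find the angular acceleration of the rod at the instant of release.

α ≈ 32.7 rad/s²

About the pivot, I = (1/3)ML² = (1/3)(4.77)(0.450)² = 0.3220 kg·m².
The weight acts at the center, a distance L/2 = 0.2250 m from the pivot; τ = Mg(L/2) = 10.53 N·m.
α = τ/I = 10.53/0.3220 = 32.70 rad/s².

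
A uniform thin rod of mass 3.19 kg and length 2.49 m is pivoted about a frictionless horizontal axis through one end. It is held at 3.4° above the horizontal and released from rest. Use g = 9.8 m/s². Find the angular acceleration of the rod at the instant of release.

About the pivot, I = (1/3)ML² = (1/3)(3.19)(2.49)² = 6.593 kg·m².
The weight acts at the center, a distance L/2 = 1.245 m from the pivot; τ = Mg(L/2) cos 3.4° = 38.85 N·m.
α = τ/I = 38.85/6.593 = 5.893 rad/s².
(Equivalently α = (3g/(2L)) cos 3.4° = 5.893 rad/s².)

α ≈ 5.89 rad/s²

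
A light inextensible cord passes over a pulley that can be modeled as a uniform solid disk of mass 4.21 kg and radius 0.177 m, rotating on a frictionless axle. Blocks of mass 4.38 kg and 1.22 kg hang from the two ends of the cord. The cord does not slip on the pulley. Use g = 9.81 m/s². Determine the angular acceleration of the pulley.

α ≈ 22.7 rad/s²

I = ½MR² = (1/2)(4.21)(0.177)² = 0.06595 kg·m².
Heavier block: m₁g − T₁ = m₁a. Lighter block: T₂ − m₂g = m₂a.
Pulley: (T₁ − T₂)R = Iα = I(a/R), so T₁ − T₂ = (I/R²)a = (1/2)M_p a = 2.105·a.
Adding the three: (m₁ − m₂)g = (m₁ + m₂ + 2.105)a, so a = (4.38 − 1.22)(9.81)/(4.38 + 1.22 + 2.105) = 4.023 m/s².
α = a/R = 4.023/0.177 = 22.73 rad/s².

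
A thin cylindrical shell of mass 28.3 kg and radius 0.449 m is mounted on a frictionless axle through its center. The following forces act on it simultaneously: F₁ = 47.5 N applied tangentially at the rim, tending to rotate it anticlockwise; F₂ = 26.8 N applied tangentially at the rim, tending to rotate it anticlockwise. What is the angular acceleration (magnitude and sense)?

α ≈ 5.85 rad/s², anticlockwise

I = MR² = (28.3)(0.449)² = 5.705 kg·m².
Taking anticlockwise as positive: τ₁ = +(47.5)(0.449) = +21.33 N·m; τ₂ = +(26.8)(0.449) = +12.03 N·m.
Net torque τ = 33.36 N·m.
α = τ/I = 33.36/5.705 = 5.847 rad/s².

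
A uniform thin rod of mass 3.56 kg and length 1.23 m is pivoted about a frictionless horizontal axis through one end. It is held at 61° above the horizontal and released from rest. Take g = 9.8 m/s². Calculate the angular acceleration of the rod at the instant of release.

About the pivot, I = (1/3)ML² = (1/3)(3.56)(1.23)² = 1.795 kg·m².
The weight acts at the center, a distance L/2 = 0.6150 m from the pivot; τ = Mg(L/2) cos 61° = 10.40 N·m.
α = τ/I = 10.40/1.795 = 5.794 rad/s².
(Equivalently α = (3g/(2L)) cos 61° = 5.794 rad/s².)

α ≈ 5.79 rad/s²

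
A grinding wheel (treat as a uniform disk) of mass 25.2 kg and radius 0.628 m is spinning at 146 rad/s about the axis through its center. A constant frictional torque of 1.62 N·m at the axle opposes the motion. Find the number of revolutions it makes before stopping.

I = ½MR² = (1/2)(25.2)(0.628)² = 4.969 kg·m².
The net torque has magnitude 1.62 N·m, opposing ω.
|α| = τ/I = 1.620/4.969 = 0.3260 rad/s² (deceleration).
ω² = ω₀² − 2|α|θ with ω = 0 ⇒ θ = ω₀²/(2|α|) = 32690 rad = 5203 rev.

≈ 5200 revolutions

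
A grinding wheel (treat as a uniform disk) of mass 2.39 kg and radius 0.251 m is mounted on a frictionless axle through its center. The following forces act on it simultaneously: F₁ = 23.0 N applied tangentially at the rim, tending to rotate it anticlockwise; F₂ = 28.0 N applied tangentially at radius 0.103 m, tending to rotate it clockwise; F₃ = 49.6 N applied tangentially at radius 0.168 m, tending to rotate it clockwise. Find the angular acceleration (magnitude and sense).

α ≈ 72.3 rad/s², clockwise

I = ½MR² = (1/2)(2.39)(0.251)² = 0.07529 kg·m².
Taking anticlockwise as positive: τ₁ = +(23.0)(0.251) = +5.773 N·m; τ₂ = −(28.0)(0.103) = −2.884 N·m; τ₃ = −(49.6)(0.168) = −8.333 N·m.
Net torque τ = -5.444 N·m.
α = τ/I = -5.444/0.07529 = -72.31 rad/s².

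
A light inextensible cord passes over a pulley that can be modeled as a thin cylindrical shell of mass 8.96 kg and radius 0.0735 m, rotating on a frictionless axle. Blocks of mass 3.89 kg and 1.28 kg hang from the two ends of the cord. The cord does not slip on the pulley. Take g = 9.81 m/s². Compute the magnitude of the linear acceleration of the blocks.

I = MR² = (8.96)(0.0735)² = 0.04840 kg·m².
Heavier block: m₁g − T₁ = m₁a. Lighter block: T₂ − m₂g = m₂a.
Pulley: (T₁ − T₂)R = Iα = I(a/R), so T₁ − T₂ = (I/R²)a = 1·M_p a = 8.960·a.
Adding the three: (m₁ − m₂)g = (m₁ + m₂ + 8.960)a, so a = (3.89 − 1.28)(9.81)/(3.89 + 1.28 + 8.960) = 1.812 m/s².

a ≈ 1.81 m/s²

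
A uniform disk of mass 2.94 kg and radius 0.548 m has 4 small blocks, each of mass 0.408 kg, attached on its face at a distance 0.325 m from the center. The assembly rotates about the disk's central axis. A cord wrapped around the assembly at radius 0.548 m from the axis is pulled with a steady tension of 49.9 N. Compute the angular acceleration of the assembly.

α ≈ 44.5 rad/s²

I_disk = ½MR² = ½(2.94)(0.548)² = 0.4414 kg·m².
I_blocks = 4·m·r² = 4(0.408)(0.325)² = 0.1724 kg·m².
Total I = 0.6138 kg·m².
τ = F r = (49.9)(0.548) = 27.35 N·m.
α = τ/I = 27.35/0.6138 = 44.55 rad/s².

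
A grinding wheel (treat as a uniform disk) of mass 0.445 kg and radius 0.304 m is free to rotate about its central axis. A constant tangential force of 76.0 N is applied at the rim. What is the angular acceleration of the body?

I = ½MR² = (1/2)(0.445)(0.304)² = 0.02056 kg·m².
τ = F R = (76.0)(0.304) = 23.10 N·m.
From τ = Iα: α = 23.10/0.02056 = 1124 rad/s².

α ≈ 1120 rad/s²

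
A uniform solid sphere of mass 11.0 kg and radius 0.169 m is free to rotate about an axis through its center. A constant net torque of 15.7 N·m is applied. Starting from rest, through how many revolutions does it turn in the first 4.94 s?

≈ 243 revolutions

I = (2/5)MR² = (2/5)(11.0)(0.169)² = 0.1257 kg·m².
α = τ/I = 15.7/0.1257 = 124.9 rad/s².
θ = ½αt² = ½(124.9)(4.94)² = 1524 rad.
Revolutions = θ/(2π) = 242.6.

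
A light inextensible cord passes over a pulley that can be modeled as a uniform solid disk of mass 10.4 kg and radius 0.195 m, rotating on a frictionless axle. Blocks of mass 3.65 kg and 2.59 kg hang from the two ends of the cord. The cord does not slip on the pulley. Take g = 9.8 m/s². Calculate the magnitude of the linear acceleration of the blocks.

a ≈ 0.908 m/s²

I = ½MR² = (1/2)(10.4)(0.195)² = 0.1977 kg·m².
Heavier block: m₁g − T₁ = m₁a. Lighter block: T₂ − m₂g = m₂a.
Pulley: (T₁ − T₂)R = Iα = I(a/R), so T₁ − T₂ = (I/R²)a = (1/2)M_p a = 5.200·a.
Adding the three: (m₁ − m₂)g = (m₁ + m₂ + 5.200)a, so a = (3.65 − 2.59)(9.8)/(3.65 + 2.59 + 5.200) = 0.9080 m/s².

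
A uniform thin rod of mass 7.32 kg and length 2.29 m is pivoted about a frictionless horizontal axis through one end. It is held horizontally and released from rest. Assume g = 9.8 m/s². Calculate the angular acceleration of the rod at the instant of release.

α ≈ 6.42 rad/s²

About the pivot, I = (1/3)ML² = (1/3)(7.32)(2.29)² = 12.80 kg·m².
The weight acts at the center, a distance L/2 = 1.145 m from the pivot; τ = Mg(L/2) = 82.14 N·m.
α = τ/I = 82.14/12.80 = 6.419 rad/s².
(Equivalently α = (3g/(2L)) = 6.419 rad/s².)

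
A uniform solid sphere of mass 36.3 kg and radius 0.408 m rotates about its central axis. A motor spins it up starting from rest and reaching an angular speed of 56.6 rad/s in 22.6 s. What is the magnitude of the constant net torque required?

τ ≈ 6.05 N·m

I = (2/5)MR² = (2/5)(36.3)(0.408)² = 2.417 kg·m².
α = Δω/Δt = (56.6 − 0)/22.6 = 2.504 rad/s².
τ = Iα = (2.417)(2.504) = 6.053 N·m.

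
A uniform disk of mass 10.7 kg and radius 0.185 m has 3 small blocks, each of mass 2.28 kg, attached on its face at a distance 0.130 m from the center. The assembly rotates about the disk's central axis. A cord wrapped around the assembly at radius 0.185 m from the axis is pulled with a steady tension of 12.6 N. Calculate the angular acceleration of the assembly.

I_disk = ½MR² = ½(10.7)(0.185)² = 0.1831 kg·m².
I_blocks = 3·m·r² = 3(2.28)(0.130)² = 0.1156 kg·m².
Total I = 0.2987 kg·m².
τ = F r = (12.6)(0.185) = 2.331 N·m.
α = τ/I = 2.331/0.2987 = 7.804 rad/s².

α ≈ 7.80 rad/s²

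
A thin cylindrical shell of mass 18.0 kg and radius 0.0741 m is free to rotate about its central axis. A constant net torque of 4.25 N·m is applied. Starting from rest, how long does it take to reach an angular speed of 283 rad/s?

t ≈ 6.58 s

I = MR² = (18.0)(0.0741)² = 0.09883 kg·m².
α = τ/I = 4.25/0.09883 = 43.00 rad/s².
ω = αt ⇒ t = ω/α = 283/43.00 = 6.581 s.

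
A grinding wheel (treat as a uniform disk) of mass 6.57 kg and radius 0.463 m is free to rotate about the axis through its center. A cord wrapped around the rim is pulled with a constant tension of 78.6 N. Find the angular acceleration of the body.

α ≈ 51.7 rad/s²

I = ½MR² = (1/2)(6.57)(0.463)² = 0.7042 kg·m².
τ = F R = (78.6)(0.463) = 36.39 N·m.
Newton's second law for rotation, τ = Iα, gives α = τ/I = 36.39/0.7042 = 51.68 rad/s².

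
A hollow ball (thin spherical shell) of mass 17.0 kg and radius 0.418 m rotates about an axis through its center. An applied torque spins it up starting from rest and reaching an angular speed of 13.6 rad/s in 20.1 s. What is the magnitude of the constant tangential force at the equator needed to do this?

I = (2/3)MR² = (2/3)(17.0)(0.418)² = 1.980 kg·m².
α = Δω/Δt = (13.6 − 0)/20.1 = 0.6766 rad/s².
The required torque is τ = Iα = (1.980)(0.6766) = 1.340 N·m.
A tangential force at the equator gives τ = FR, so F = τ/R = 1.340/0.418 = 3.205 N.

F ≈ 3.21 N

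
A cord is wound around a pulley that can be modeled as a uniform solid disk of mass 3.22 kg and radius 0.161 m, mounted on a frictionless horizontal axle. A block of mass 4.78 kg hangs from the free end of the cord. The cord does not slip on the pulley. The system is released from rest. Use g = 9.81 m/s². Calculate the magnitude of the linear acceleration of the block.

a ≈ 7.34 m/s²

I = ½MR² = (1/2)(3.22)(0.161)² = 0.04173 kg·m².
Block: mg − T = ma. Pulley: TR = Iα. No-slip: a = αR, so T = (I/R²)a = 1.610·a.
Then mg = (m + 1.610)a, so a = (4.78)(9.81)/(4.78 + 1.610) = 7.338 m/s².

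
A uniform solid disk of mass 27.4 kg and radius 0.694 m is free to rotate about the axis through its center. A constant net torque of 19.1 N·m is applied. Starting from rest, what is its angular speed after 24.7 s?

ω ≈ 71.5 rad/s

I = ½MR² = (1/2)(27.4)(0.694)² = 6.598 kg·m².
α = τ/I = 19.1/6.598 = 2.895 rad/s².
ω = ω₀ + αt = 0 + (2.895)(24.7) = 71.50 rad/s.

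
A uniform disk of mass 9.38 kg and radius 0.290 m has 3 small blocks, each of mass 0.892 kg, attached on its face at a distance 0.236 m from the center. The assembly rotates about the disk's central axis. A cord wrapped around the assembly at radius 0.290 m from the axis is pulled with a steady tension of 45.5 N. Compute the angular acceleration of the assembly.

α ≈ 24.3 rad/s²

I_disk = ½MR² = ½(9.38)(0.290)² = 0.3944 kg·m².
I_blocks = 3·m·r² = 3(0.892)(0.236)² = 0.1490 kg·m².
Total I = 0.5435 kg·m².
τ = F r = (45.5)(0.290) = 13.19 N·m.
α = τ/I = 13.19/0.5435 = 24.28 rad/s².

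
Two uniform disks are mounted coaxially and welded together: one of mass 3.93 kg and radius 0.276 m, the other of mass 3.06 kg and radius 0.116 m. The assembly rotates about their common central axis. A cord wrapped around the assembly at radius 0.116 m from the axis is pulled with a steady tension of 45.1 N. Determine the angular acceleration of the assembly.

α ≈ 30.7 rad/s²

I = ½M₁R₁² + ½M₂R₂² = ½(3.93)(0.276)² + ½(3.06)(0.116)² = 0.1703 kg·m².
τ = F r = (45.1)(0.116) = 5.232 N·m.
α = τ/I = 5.232/0.1703 = 30.72 rad/s².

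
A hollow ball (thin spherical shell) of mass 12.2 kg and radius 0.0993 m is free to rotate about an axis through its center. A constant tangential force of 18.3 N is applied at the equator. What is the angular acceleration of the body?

I = (2/3)MR² = (2/3)(12.2)(0.0993)² = 0.08020 kg·m².
τ = F R = (18.3)(0.0993) = 1.817 N·m.
Newton's second law for rotation, τ = Iα, gives α = τ/I = 1.817/0.08020 = 22.66 rad/s².

α ≈ 22.7 rad/s²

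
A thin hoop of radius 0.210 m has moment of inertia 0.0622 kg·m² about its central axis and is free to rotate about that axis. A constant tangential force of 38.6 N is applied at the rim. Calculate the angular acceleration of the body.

τ = F R = (38.6)(0.210) = 8.106 N·m.
Newton's second law for rotation, τ = Iα, gives α = τ/I = 8.106/0.06220 = 130.3 rad/s².

α ≈ 130 rad/s²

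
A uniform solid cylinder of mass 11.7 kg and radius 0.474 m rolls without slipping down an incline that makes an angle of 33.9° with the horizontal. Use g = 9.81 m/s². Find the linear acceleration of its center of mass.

a ≈ 3.65 m/s²

Translation along the incline: Mg sinθ − f = Ma.
Rotation about the center: fR = Iα with I = ½MR². No-slip gives a = αR, so f = (I/R²)a = (1/2)M a.
Substituting: Mg sinθ = (1 + 0.5000)Ma, so a = g sinθ/(1 + 0.5000) = (9.81) sin 33.9° / 1.500 = 3.648 m/s².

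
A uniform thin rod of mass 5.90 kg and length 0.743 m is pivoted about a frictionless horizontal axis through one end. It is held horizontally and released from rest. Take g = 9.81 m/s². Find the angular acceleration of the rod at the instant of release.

α ≈ 19.8 rad/s²

About the pivot, I = (1/3)ML² = (1/3)(5.90)(0.743)² = 1.086 kg·m².
The weight acts at the center, a distance L/2 = 0.3715 m from the pivot; τ = Mg(L/2) = 21.50 N·m.
α = τ/I = 21.50/1.086 = 19.80 rad/s².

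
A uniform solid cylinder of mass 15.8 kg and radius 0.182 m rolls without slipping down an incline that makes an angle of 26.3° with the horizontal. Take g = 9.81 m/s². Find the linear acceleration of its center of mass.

Translation along the incline: Mg sinθ − f = Ma.
Rotation about the center: fR = Iα with I = ½MR². No-slip gives a = αR, so f = (I/R²)a = (1/2)M a.
Substituting: Mg sinθ = (1 + 0.5000)Ma, so a = g sinθ/(1 + 0.5000) = (9.81) sin 26.3° / 1.500 = 2.898 m/s².

a ≈ 2.90 m/s²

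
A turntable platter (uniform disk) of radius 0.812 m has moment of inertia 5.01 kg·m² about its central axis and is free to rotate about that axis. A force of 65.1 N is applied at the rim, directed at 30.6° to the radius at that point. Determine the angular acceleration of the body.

α ≈ 5.37 rad/s²

Only the tangential component produces torque: τ = F R sinθ = (65.1)(0.812) sin 30.6° = 26.91 N·m.
From τ = Iα: α = 26.91/5.010 = 5.371 rad/s².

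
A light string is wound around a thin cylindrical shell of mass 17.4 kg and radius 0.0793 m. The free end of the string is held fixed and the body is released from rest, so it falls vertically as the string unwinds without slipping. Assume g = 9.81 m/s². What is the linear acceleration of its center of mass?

Translation: Mg − T = Ma. Rotation about the center: TR = Iα with I = MR².
With a = αR: T = (I/R²)a = M a, so Mg = (1 + 1.000)Ma.
a = g/(1 + 1.000) = 9.81/2.000 = 4.905 m/s².

a ≈ 4.91 m/s²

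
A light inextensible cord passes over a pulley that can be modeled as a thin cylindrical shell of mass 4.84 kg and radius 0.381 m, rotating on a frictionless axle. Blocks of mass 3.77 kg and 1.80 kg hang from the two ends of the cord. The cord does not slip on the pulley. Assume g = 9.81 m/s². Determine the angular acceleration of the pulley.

I = MR² = (4.84)(0.381)² = 0.7026 kg·m².
Heavier block: m₁g − T₁ = m₁a. Lighter block: T₂ − m₂g = m₂a.
Pulley: (T₁ − T₂)R = Iα = I(a/R), so T₁ − T₂ = (I/R²)a = 1·M_p a = 4.840·a.
Adding the three: (m₁ − m₂)g = (m₁ + m₂ + 4.840)a, so a = (3.77 − 1.80)(9.81)/(3.77 + 1.80 + 4.840) = 1.856 m/s².
α = a/R = 1.856/0.381 = 4.873 rad/s².

α ≈ 4.87 rad/s²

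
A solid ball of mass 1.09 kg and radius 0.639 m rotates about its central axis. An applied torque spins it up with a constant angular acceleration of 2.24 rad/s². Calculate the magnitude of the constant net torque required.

τ ≈ 0.399 N·m

I = (2/5)MR² = (2/5)(1.09)(0.639)² = 0.1780 kg·m².
τ = Iα = (0.1780)(2.240) = 0.3988 N·m.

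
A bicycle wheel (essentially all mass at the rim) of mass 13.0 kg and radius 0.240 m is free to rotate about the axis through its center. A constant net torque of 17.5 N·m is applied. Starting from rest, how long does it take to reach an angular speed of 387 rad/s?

t ≈ 16.6 s

I = MR² = (13.0)(0.240)² = 0.7488 kg·m².
α = τ/I = 17.5/0.7488 = 23.37 rad/s².
ω = αt ⇒ t = ω/α = 387/23.37 = 16.56 s.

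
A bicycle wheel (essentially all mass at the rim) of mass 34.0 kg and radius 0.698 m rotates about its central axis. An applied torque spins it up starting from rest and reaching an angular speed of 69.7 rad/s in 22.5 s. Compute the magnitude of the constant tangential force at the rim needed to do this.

F ≈ 73.5 N

I = MR² = (34.0)(0.698)² = 16.56 kg·m².
α = Δω/Δt = (69.7 − 0)/22.5 = 3.098 rad/s².
The required torque is τ = Iα = (16.56)(3.098) = 51.31 N·m.
A tangential force at the rim gives τ = FR, so F = τ/R = 51.31/0.698 = 73.52 N.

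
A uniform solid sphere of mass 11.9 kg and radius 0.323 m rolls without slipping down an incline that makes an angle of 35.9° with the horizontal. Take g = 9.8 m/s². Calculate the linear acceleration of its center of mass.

Translation along the incline: Mg sinθ − f = Ma.
Rotation about the center: fR = Iα with I = (2/5)MR². No-slip gives a = αR, so f = (I/R²)a = (2/5)M a.
Substituting: Mg sinθ = (1 + 0.4000)Ma, so a = g sinθ/(1 + 0.4000) = (9.8) sin 35.9° / 1.400 = 4.105 m/s².

a ≈ 4.10 m/s²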